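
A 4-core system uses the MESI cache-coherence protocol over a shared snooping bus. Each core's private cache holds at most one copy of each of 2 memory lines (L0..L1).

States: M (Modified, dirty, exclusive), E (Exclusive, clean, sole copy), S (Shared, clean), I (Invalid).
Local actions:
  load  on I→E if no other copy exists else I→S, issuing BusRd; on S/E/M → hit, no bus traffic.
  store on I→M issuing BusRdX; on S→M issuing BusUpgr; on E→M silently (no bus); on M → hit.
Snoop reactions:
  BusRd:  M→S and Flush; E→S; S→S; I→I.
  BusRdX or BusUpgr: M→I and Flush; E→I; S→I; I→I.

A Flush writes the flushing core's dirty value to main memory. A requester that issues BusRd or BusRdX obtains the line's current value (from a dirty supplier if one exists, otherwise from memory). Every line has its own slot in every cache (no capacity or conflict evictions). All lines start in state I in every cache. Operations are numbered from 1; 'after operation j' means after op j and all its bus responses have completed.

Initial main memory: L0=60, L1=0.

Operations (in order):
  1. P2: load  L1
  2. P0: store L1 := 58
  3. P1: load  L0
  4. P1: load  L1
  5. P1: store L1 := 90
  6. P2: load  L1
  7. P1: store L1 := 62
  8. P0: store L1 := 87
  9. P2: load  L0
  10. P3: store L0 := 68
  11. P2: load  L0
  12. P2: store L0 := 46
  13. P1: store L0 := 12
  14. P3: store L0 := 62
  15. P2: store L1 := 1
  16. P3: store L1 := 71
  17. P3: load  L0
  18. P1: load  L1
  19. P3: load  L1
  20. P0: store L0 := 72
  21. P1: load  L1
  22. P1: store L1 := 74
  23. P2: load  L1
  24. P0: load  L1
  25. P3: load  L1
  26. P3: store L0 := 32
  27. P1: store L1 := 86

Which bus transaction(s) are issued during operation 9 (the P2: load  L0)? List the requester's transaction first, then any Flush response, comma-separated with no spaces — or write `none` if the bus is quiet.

bus = BusRd

1. P2: load  L1  bus=[BusRd]  L1: P0=I P1=I P2=E P3=I  mem[L1]=0
2. P0: store L1 := 58  bus=[BusRdX]  L1: P0=M P1=I P2=I P3=I  mem[L1]=0
3. P1: load  L0  bus=[BusRd]  L0: P0=I P1=E P2=I P3=I  mem[L0]=60
4. P1: load  L1  bus=[BusRd,Flush]  L1: P0=S P1=S P2=I P3=I  mem[L1]=58
5. P1: store L1 := 90  bus=[BusUpgr]  L1: P0=I P1=M P2=I P3=I  mem[L1]=58
6. P2: load  L1  bus=[BusRd,Flush]  L1: P0=I P1=S P2=S P3=I  mem[L1]=90
7. P1: store L1 := 62  bus=[BusUpgr]  L1: P0=I P1=M P2=I P3=I  mem[L1]=90
8. P0: store L1 := 87  bus=[BusRdX,Flush]  L1: P0=M P1=I P2=I P3=I  mem[L1]=62
9. P2: load  L0  bus=[BusRd]  L0: P0=I P1=S P2=S P3=I  mem[L0]=60
10. P3: store L0 := 68  bus=[BusRdX]  L0: P0=I P1=I P2=I P3=M  mem[L0]=60
11. P2: load  L0  bus=[BusRd,Flush]  L0: P0=I P1=I P2=S P3=S  mem[L0]=68
12. P2: store L0 := 46  bus=[BusUpgr]  L0: P0=I P1=I P2=M P3=I  mem[L0]=68
13. P1: store L0 := 12  bus=[BusRdX,Flush]  L0: P0=I P1=M P2=I P3=I  mem[L0]=46
14. P3: store L0 := 62  bus=[BusRdX,Flush]  L0: P0=I P1=I P2=I P3=M  mem[L0]=12
15. P2: store L1 := 1  bus=[BusRdX,Flush]  L1: P0=I P1=I P2=M P3=I  mem[L1]=87
16. P3: store L1 := 71  bus=[BusRdX,Flush]  L1: P0=I P1=I P2=I P3=M  mem[L1]=1
17. P3: load  L0  bus=[-]  L0: P0=I P1=I P2=I P3=M  mem[L0]=12
18. P1: load  L1  bus=[BusRd,Flush]  L1: P0=I P1=S P2=I P3=S  mem[L1]=71
19. P3: load  L1  bus=[-]  L1: P0=I P1=S P2=I P3=S  mem[L1]=71
20. P0: store L0 := 72  bus=[BusRdX,Flush]  L0: P0=M P1=I P2=I P3=I  mem[L0]=62
21. P1: load  L1  bus=[-]  L1: P0=I P1=S P2=I P3=S  mem[L1]=71
22. P1: store L1 := 74  bus=[BusUpgr]  L1: P0=I P1=M P2=I P3=I  mem[L1]=71
23. P2: load  L1  bus=[BusRd,Flush]  L1: P0=I P1=S P2=S P3=I  mem[L1]=74
24. P0: load  L1  bus=[BusRd]  L1: P0=S P1=S P2=S P3=I  mem[L1]=74
25. P3: load  L1  bus=[BusRd]  L1: P0=S P1=S P2=S P3=S  mem[L1]=74
26. P3: store L0 := 32  bus=[BusRdX,Flush]  L0: P0=I P1=I P2=I P3=M  mem[L0]=72
27. P1: store L1 := 86  bus=[BusUpgr]  L1: P0=I P1=M P2=I P3=I  mem[L1]=74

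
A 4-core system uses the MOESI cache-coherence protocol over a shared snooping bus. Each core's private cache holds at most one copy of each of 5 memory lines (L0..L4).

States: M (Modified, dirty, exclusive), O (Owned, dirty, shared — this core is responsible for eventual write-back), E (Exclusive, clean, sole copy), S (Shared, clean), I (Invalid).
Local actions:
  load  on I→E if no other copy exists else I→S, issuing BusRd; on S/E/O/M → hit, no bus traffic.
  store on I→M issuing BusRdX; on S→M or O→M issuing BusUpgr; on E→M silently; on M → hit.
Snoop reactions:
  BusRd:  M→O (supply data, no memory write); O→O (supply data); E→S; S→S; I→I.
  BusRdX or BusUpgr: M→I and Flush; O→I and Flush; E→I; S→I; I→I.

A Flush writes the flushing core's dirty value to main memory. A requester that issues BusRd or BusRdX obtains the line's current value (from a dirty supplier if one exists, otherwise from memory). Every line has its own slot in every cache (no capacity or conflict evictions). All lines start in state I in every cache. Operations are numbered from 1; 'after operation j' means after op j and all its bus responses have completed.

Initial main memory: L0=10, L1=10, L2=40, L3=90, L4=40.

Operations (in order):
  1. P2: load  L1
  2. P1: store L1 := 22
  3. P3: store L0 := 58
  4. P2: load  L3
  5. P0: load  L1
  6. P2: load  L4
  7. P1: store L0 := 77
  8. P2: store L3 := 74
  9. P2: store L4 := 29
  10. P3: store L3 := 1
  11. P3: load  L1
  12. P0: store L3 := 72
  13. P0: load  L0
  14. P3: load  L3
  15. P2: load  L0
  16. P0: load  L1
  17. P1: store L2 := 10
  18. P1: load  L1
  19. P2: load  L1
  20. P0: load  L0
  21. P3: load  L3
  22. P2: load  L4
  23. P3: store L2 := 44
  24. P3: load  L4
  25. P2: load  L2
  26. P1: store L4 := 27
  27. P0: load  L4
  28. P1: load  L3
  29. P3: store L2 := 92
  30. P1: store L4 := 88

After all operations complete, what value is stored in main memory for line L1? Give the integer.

  op1 P2: load  L1 → I/I/E/I on L1; bus BusRd; mem=10
  op2 P1: store L1 := 22 → I/M/I/I on L1; bus BusRdX; mem=10
  op3 P3: store L0 := 58 → I/I/I/M on L0; bus BusRdX; mem=10
  op4 P2: load  L3 → I/I/E/I on L3; bus BusRd; mem=90
  op5 P0: load  L1 → S/O/I/I on L1; bus BusRd; mem=10
  op6 P2: load  L4 → I/I/E/I on L4; bus BusRd; mem=40
  op7 P1: store L0 := 77 → I/M/I/I on L0; bus BusRdX Flush; mem=58
  op8 P2: store L3 := 74 → I/I/M/I on L3; bus (none); mem=90
  op9 P2: store L4 := 29 → I/I/M/I on L4; bus (none); mem=40
  op10 P3: store L3 := 1 → I/I/I/M on L3; bus BusRdX Flush; mem=74
  op11 P3: load  L1 → S/O/I/S on L1; bus BusRd; mem=10
  op12 P0: store L3 := 72 → M/I/I/I on L3; bus BusRdX Flush; mem=1
  op13 P0: load  L0 → S/O/I/I on L0; bus BusRd; mem=58
  op14 P3: load  L3 → O/I/I/S on L3; bus BusRd; mem=1
  op15 P2: load  L0 → S/O/S/I on L0; bus BusRd; mem=58
  op16 P0: load  L1 → S/O/I/S on L1; bus (none); mem=10
  op17 P1: store L2 := 10 → I/M/I/I on L2; bus BusRdX; mem=40
  op18 P1: load  L1 → S/O/I/S on L1; bus (none); mem=10
  op19 P2: load  L1 → S/O/S/S on L1; bus BusRd; mem=10
  op20 P0: load  L0 → S/O/S/I on L0; bus (none); mem=58
  op21 P3: load  L3 → O/I/I/S on L3; bus (none); mem=1
  op22 P2: load  L4 → I/I/M/I on L4; bus (none); mem=40
  op23 P3: store L2 := 44 → I/I/I/M on L2; bus BusRdX Flush; mem=10
  op24 P3: load  L4 → I/I/O/S on L4; bus BusRd; mem=40
  op25 P2: load  L2 → I/I/S/O on L2; bus BusRd; mem=10
  op26 P1: store L4 := 27 → I/M/I/I on L4; bus BusRdX Flush; mem=29
  op27 P0: load  L4 → S/O/I/I on L4; bus BusRd; mem=29
  op28 P1: load  L3 → O/S/I/S on L3; bus BusRd; mem=1
  op29 P3: store L2 := 92 → I/I/I/M on L2; bus BusUpgr; mem=10
  op30 P1: store L4 := 88 → I/M/I/I on L4; bus BusUpgr; mem=29

memory[L1] = 10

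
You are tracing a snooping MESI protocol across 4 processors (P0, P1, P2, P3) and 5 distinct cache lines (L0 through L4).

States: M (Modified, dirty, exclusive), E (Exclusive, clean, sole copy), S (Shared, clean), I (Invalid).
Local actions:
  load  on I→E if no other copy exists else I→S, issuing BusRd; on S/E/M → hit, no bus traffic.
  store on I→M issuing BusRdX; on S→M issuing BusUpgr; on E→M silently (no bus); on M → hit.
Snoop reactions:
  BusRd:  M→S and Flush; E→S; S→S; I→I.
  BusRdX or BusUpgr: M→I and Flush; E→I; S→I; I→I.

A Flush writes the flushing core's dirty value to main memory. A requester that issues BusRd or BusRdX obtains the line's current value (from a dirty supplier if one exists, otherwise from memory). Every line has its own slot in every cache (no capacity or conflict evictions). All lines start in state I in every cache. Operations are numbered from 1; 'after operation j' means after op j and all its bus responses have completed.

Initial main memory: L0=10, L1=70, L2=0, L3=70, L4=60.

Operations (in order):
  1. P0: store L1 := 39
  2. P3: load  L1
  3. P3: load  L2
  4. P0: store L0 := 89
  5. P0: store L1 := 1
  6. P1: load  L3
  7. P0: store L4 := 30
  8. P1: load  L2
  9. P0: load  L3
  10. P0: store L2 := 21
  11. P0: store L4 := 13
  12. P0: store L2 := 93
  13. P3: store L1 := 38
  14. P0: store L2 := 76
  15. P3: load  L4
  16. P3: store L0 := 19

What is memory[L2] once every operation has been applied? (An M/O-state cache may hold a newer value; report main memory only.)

step 1: P0: store L1 := 39  ⟶  MIII  (L1)  txn=BusRdX  M[L1]=70
step 2: P3: load  L1  ⟶  SIIS  (L1)  txn=BusRd+Flush  M[L1]=39
step 3: P3: load  L2  ⟶  IIIE  (L2)  txn=BusRd  M[L2]=0
step 4: P0: store L0 := 89  ⟶  MIII  (L0)  txn=BusRdX  M[L0]=10
step 5: P0: store L1 := 1  ⟶  MIII  (L1)  txn=BusUpgr  M[L1]=39
step 6: P1: load  L3  ⟶  IEII  (L3)  txn=BusRd  M[L3]=70
step 7: P0: store L4 := 30  ⟶  MIII  (L4)  txn=BusRdX  M[L4]=60
step 8: P1: load  L2  ⟶  ISIS  (L2)  txn=BusRd  M[L2]=0
step 9: P0: load  L3  ⟶  SSII  (L3)  txn=BusRd  M[L3]=70
step 10: P0: store L2 := 21  ⟶  MIII  (L2)  txn=BusRdX  M[L2]=0
step 11: P0: store L4 := 13  ⟶  MIII  (L4)  txn=∅  M[L4]=60
step 12: P0: store L2 := 93  ⟶  MIII  (L2)  txn=∅  M[L2]=0
step 13: P3: store L1 := 38  ⟶  IIIM  (L1)  txn=BusRdX+Flush  M[L1]=1
step 14: P0: store L2 := 76  ⟶  MIII  (L2)  txn=∅  M[L2]=0
step 15: P3: load  L4  ⟶  SIIS  (L4)  txn=BusRd+Flush  M[L4]=13
step 16: P3: store L0 := 19  ⟶  IIIM  (L0)  txn=BusRdX+Flush  M[L0]=89

memory[L2] = 0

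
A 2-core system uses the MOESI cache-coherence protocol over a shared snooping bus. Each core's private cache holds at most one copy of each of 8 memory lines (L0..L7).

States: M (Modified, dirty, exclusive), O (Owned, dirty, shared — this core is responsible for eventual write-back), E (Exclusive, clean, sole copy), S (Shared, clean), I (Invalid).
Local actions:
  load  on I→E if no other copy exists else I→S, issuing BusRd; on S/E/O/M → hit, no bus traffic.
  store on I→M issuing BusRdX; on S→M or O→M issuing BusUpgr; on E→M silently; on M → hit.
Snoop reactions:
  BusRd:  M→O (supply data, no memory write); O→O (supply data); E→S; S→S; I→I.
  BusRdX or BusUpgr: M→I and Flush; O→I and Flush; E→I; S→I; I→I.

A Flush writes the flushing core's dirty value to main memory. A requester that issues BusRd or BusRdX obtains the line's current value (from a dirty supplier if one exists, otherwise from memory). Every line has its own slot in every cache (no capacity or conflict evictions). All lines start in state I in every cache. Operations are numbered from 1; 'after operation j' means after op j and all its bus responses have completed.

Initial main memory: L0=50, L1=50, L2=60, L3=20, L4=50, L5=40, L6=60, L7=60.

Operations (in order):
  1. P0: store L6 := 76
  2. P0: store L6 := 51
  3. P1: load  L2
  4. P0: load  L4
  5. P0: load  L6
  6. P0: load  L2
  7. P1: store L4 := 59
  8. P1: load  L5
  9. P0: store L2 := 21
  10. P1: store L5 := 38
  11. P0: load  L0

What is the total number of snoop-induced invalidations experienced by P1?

  op1 P0: store L6 := 76 → M/I on L6; bus BusRdX; mem=60
  op2 P0: store L6 := 51 → M/I on L6; bus (none); mem=60
  op3 P1: load  L2 → I/E on L2; bus BusRd; mem=60
  op4 P0: load  L4 → E/I on L4; bus BusRd; mem=50
  op5 P0: load  L6 → M/I on L6; bus (none); mem=60
  op6 P0: load  L2 → S/S on L2; bus BusRd; mem=60
  op7 P1: store L4 := 59 → I/M on L4; bus BusRdX; mem=50
  op8 P1: load  L5 → I/E on L5; bus BusRd; mem=40
  op9 P0: store L2 := 21 → M/I on L2; bus BusUpgr; mem=60
  op10 P1: store L5 := 38 → I/M on L5; bus (none); mem=40
  op11 P0: load  L0 → E/I on L0; bus BusRd; mem=50

invalidations = 1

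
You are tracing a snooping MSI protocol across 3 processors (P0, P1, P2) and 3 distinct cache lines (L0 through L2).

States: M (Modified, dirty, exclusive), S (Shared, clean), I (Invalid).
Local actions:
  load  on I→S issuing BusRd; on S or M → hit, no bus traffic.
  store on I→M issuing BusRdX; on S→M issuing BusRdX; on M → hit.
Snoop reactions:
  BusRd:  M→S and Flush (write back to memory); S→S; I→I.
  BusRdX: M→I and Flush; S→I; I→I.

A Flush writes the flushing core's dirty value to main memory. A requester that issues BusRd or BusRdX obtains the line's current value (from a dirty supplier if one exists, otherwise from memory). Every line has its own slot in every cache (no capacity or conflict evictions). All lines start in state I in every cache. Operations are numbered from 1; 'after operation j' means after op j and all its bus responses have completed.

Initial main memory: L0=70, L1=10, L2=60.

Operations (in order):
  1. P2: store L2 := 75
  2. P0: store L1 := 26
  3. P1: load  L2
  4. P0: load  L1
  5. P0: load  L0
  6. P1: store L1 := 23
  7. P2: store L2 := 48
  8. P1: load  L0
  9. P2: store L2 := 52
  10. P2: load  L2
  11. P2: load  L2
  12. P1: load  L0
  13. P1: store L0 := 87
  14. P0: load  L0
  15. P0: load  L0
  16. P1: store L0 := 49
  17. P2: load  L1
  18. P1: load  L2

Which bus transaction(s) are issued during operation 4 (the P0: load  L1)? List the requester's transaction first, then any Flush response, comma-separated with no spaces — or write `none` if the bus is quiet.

bus = none

step 1: P2: store L2 := 75  ⟶  IIM  (L2)  txn=BusRdX  M[L2]=60
step 2: P0: store L1 := 26  ⟶  MII  (L1)  txn=BusRdX  M[L1]=10
step 3: P1: load  L2  ⟶  ISS  (L2)  txn=BusRd+Flush  M[L2]=75
step 4: P0: load  L1  ⟶  MII  (L1)  txn=∅  M[L1]=10
step 5: P0: load  L0  ⟶  SII  (L0)  txn=BusRd  M[L0]=70
step 6: P1: store L1 := 23  ⟶  IMI  (L1)  txn=BusRdX+Flush  M[L1]=26
step 7: P2: store L2 := 48  ⟶  IIM  (L2)  txn=BusRdX  M[L2]=75
step 8: P1: load  L0  ⟶  SSI  (L0)  txn=BusRd  M[L0]=70
step 9: P2: store L2 := 52  ⟶  IIM  (L2)  txn=∅  M[L2]=75
step 10: P2: load  L2  ⟶  IIM  (L2)  txn=∅  M[L2]=75
step 11: P2: load  L2  ⟶  IIM  (L2)  txn=∅  M[L2]=75
step 12: P1: load  L0  ⟶  SSI  (L0)  txn=∅  M[L0]=70
step 13: P1: store L0 := 87  ⟶  IMI  (L0)  txn=BusRdX  M[L0]=70
step 14: P0: load  L0  ⟶  SSI  (L0)  txn=BusRd+Flush  M[L0]=87
step 15: P0: load  L0  ⟶  SSI  (L0)  txn=∅  M[L0]=87
step 16: P1: store L0 := 49  ⟶  IMI  (L0)  txn=BusRdX  M[L0]=87
step 17: P2: load  L1  ⟶  ISS  (L1)  txn=BusRd+Flush  M[L1]=23
step 18: P1: load  L2  ⟶  ISS  (L2)  txn=BusRd+Flush  M[L2]=52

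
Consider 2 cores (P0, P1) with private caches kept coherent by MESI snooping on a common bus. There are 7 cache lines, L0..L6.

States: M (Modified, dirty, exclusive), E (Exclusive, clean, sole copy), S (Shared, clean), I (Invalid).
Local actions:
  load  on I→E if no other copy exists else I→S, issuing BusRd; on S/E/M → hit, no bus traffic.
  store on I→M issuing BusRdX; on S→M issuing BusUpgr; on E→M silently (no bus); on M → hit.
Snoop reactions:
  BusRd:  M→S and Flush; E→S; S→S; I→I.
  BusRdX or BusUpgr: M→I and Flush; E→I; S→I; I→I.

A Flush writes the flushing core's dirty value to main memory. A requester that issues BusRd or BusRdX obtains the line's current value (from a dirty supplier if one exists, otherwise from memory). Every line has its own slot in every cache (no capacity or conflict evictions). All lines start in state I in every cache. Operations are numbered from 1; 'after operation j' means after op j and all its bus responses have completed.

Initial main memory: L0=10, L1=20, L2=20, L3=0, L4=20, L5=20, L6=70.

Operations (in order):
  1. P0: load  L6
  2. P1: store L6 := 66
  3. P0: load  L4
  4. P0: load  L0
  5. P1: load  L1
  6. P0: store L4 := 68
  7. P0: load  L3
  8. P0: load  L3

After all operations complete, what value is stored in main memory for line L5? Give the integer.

memory[L5] = 20

1. P0: load  L6  bus=[BusRd]  L6: P0=E P1=I  mem[L6]=70
2. P1: store L6 := 66  bus=[BusRdX]  L6: P0=I P1=M  mem[L6]=70
3. P0: load  L4  bus=[BusRd]  L4: P0=E P1=I  mem[L4]=20
4. P0: load  L0  bus=[BusRd]  L0: P0=E P1=I  mem[L0]=10
5. P1: load  L1  bus=[BusRd]  L1: P0=I P1=E  mem[L1]=20
6. P0: store L4 := 68  bus=[-]  L4: P0=M P1=I  mem[L4]=20
7. P0: load  L3  bus=[BusRd]  L3: P0=E P1=I  mem[L3]=0
8. P0: load  L3  bus=[-]  L3: P0=E P1=I  mem[L3]=0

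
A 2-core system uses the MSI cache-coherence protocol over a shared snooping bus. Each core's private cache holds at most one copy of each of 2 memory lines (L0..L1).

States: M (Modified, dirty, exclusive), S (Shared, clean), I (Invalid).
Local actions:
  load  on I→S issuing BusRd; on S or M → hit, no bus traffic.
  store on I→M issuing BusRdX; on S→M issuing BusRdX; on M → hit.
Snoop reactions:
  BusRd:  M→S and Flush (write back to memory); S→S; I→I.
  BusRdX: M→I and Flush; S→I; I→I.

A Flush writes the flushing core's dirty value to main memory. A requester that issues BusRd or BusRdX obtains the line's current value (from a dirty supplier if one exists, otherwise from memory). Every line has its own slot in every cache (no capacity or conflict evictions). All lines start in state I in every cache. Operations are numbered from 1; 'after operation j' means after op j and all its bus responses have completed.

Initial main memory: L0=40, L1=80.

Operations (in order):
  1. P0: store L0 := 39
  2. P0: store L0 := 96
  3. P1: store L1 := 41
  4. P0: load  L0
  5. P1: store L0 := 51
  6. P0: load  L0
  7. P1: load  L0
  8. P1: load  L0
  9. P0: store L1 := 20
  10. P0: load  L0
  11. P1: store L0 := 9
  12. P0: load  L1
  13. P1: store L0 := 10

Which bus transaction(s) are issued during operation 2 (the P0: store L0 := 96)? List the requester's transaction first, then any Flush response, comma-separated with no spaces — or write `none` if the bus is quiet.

[1] P0: store L0 := 39 | P0:M(39), P1:I | bus: BusRdX
[2] P0: store L0 := 96 | P0:M(96), P1:I | bus: none
[3] P1: store L1 := 41 | P0:I, P1:M(41) | bus: BusRdX
[4] P0: load  L0 | P0:M(96), P1:I | bus: none
[5] P1: store L0 := 51 | P0:I, P1:M(51) | bus: BusRdX,Flush
[6] P0: load  L0 | P0:S(51), P1:S(51) | bus: BusRd,Flush
[7] P1: load  L0 | P0:S(51), P1:S(51) | bus: none
[8] P1: load  L0 | P0:S(51), P1:S(51) | bus: none
[9] P0: store L1 := 20 | P0:M(20), P1:I | bus: BusRdX,Flush
[10] P0: load  L0 | P0:S(51), P1:S(51) | bus: none
[11] P1: store L0 := 9 | P0:I, P1:M(9) | bus: BusRdX
[12] P0: load  L1 | P0:M(20), P1:I | bus: none
[13] P1: store L0 := 10 | P0:I, P1:M(10) | bus: none

bus = none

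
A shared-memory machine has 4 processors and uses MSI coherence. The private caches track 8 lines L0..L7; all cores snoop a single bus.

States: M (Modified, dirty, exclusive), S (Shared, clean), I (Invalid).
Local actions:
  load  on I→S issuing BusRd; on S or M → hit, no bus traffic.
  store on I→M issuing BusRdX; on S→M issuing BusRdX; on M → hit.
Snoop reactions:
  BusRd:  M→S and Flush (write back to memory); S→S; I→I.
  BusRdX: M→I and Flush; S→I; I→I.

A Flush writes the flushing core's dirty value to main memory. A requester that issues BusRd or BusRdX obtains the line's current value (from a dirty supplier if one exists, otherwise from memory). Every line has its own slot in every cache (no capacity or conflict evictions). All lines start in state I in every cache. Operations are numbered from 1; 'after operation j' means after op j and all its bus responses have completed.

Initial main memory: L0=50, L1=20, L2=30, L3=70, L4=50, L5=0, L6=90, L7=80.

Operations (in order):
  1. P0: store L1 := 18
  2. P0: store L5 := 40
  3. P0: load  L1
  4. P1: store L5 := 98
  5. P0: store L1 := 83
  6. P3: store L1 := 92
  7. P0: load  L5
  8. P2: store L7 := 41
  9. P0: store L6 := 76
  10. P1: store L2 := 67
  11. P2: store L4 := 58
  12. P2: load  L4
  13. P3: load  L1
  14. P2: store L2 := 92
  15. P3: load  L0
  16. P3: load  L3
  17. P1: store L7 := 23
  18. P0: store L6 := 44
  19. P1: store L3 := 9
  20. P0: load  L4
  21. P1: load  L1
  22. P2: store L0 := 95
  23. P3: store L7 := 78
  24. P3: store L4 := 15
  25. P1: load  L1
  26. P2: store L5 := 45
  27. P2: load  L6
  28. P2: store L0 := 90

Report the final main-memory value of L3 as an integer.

memory[L3] = 70

  op1 P0: store L1 := 18 → M/I/I/I on L1; bus BusRdX; mem=20
  op2 P0: store L5 := 40 → M/I/I/I on L5; bus BusRdX; mem=0
  op3 P0: load  L1 → M/I/I/I on L1; bus (none); mem=20
  op4 P1: store L5 := 98 → I/M/I/I on L5; bus BusRdX Flush; mem=40
  op5 P0: store L1 := 83 → M/I/I/I on L1; bus (none); mem=20
  op6 P3: store L1 := 92 → I/I/I/M on L1; bus BusRdX Flush; mem=83
  op7 P0: load  L5 → S/S/I/I on L5; bus BusRd Flush; mem=98
  op8 P2: store L7 := 41 → I/I/M/I on L7; bus BusRdX; mem=80
  op9 P0: store L6 := 76 → M/I/I/I on L6; bus BusRdX; mem=90
  op10 P1: store L2 := 67 → I/M/I/I on L2; bus BusRdX; mem=30
  op11 P2: store L4 := 58 → I/I/M/I on L4; bus BusRdX; mem=50
  op12 P2: load  L4 → I/I/M/I on L4; bus (none); mem=50
  op13 P3: load  L1 → I/I/I/M on L1; bus (none); mem=83
  op14 P2: store L2 := 92 → I/I/M/I on L2; bus BusRdX Flush; mem=67
  op15 P3: load  L0 → I/I/I/S on L0; bus BusRd; mem=50
  op16 P3: load  L3 → I/I/I/S on L3; bus BusRd; mem=70
  op17 P1: store L7 := 23 → I/M/I/I on L7; bus BusRdX Flush; mem=41
  op18 P0: store L6 := 44 → M/I/I/I on L6; bus (none); mem=90
  op19 P1: store L3 := 9 → I/M/I/I on L3; bus BusRdX; mem=70
  op20 P0: load  L4 → S/I/S/I on L4; bus BusRd Flush; mem=58
  op21 P1: load  L1 → I/S/I/S on L1; bus BusRd Flush; mem=92
  op22 P2: store L0 := 95 → I/I/M/I on L0; bus BusRdX; mem=50
  op23 P3: store L7 := 78 → I/I/I/M on L7; bus BusRdX Flush; mem=23
  op24 P3: store L4 := 15 → I/I/I/M on L4; bus BusRdX; mem=58
  op25 P1: load  L1 → I/S/I/S on L1; bus (none); mem=92
  op26 P2: store L5 := 45 → I/I/M/I on L5; bus BusRdX; mem=98
  op27 P2: load  L6 → S/I/S/I on L6; bus BusRd Flush; mem=44
  op28 P2: store L0 := 90 → I/I/M/I on L0; bus (none); mem=50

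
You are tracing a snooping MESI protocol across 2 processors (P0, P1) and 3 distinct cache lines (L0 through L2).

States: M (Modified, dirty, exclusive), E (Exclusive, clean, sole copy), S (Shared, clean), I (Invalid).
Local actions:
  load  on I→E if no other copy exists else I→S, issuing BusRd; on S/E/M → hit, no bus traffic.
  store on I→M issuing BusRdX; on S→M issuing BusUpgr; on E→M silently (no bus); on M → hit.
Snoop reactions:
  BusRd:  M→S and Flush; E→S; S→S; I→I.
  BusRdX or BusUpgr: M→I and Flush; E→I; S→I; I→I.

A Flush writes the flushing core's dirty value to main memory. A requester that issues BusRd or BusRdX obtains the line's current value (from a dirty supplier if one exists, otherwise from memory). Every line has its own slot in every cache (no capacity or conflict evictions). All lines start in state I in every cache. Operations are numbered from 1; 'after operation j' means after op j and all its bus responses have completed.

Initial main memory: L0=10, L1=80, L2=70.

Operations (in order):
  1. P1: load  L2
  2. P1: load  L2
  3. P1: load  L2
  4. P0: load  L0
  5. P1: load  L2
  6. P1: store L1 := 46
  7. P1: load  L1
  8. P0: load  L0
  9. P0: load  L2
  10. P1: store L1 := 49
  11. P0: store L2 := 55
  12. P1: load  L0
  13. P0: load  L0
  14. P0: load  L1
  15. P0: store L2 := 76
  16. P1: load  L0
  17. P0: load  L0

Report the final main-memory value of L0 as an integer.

[1] P1: load  L2 | P0:I, P1:E(70) | bus: BusRd
[2] P1: load  L2 | P0:I, P1:E(70) | bus: none
[3] P1: load  L2 | P0:I, P1:E(70) | bus: none
[4] P0: load  L0 | P0:E(10), P1:I | bus: BusRd
[5] P1: load  L2 | P0:I, P1:E(70) | bus: none
[6] P1: store L1 := 46 | P0:I, P1:M(46) | bus: BusRdX
[7] P1: load  L1 | P0:I, P1:M(46) | bus: none
[8] P0: load  L0 | P0:E(10), P1:I | bus: none
[9] P0: load  L2 | P0:S(70), P1:S(70) | bus: BusRd
[10] P1: store L1 := 49 | P0:I, P1:M(49) | bus: none
[11] P0: store L2 := 55 | P0:M(55), P1:I | bus: BusUpgr
[12] P1: load  L0 | P0:S(10), P1:S(10) | bus: BusRd
[13] P0: load  L0 | P0:S(10), P1:S(10) | bus: none
[14] P0: load  L1 | P0:S(49), P1:S(49) | bus: BusRd,Flush
[15] P0: store L2 := 76 | P0:M(76), P1:I | bus: none
[16] P1: load  L0 | P0:S(10), P1:S(10) | bus: none
[17] P0: load  L0 | P0:S(10), P1:S(10) | bus: none

memory[L0] = 10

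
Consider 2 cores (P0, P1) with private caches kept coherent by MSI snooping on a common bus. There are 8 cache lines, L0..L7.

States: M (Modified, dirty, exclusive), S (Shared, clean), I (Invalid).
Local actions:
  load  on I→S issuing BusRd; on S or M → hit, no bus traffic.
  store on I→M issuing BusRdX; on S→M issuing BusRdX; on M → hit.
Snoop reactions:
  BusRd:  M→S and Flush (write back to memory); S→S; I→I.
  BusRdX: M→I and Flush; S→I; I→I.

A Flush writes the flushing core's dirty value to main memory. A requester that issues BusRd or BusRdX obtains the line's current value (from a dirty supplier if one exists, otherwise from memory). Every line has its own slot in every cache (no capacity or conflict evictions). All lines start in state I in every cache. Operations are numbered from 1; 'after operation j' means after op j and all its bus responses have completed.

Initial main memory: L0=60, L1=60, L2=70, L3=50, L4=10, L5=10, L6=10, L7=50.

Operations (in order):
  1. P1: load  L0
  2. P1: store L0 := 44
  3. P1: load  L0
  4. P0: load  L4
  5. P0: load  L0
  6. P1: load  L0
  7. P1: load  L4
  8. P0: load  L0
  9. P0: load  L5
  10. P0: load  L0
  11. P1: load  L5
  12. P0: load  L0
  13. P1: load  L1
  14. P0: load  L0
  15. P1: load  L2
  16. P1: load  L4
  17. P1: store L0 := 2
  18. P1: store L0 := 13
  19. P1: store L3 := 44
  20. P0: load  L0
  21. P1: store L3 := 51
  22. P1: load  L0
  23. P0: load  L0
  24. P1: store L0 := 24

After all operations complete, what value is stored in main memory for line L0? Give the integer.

memory[L0] = 13

[1] P1: load  L0 | P0:I, P1:S(60) | bus: BusRd
[2] P1: store L0 := 44 | P0:I, P1:M(44) | bus: BusRdX
[3] P1: load  L0 | P0:I, P1:M(44) | bus: none
[4] P0: load  L4 | P0:S(10), P1:I | bus: BusRd
[5] P0: load  L0 | P0:S(44), P1:S(44) | bus: BusRd,Flush
[6] P1: load  L0 | P0:S(44), P1:S(44) | bus: none
[7] P1: load  L4 | P0:S(10), P1:S(10) | bus: BusRd
[8] P0: load  L0 | P0:S(44), P1:S(44) | bus: none
[9] P0: load  L5 | P0:S(10), P1:I | bus: BusRd
[10] P0: load  L0 | P0:S(44), P1:S(44) | bus: none
[11] P1: load  L5 | P0:S(10), P1:S(10) | bus: BusRd
[12] P0: load  L0 | P0:S(44), P1:S(44) | bus: none
[13] P1: load  L1 | P0:I, P1:S(60) | bus: BusRd
[14] P0: load  L0 | P0:S(44), P1:S(44) | bus: none
[15] P1: load  L2 | P0:I, P1:S(70) | bus: BusRd
[16] P1: load  L4 | P0:S(10), P1:S(10) | bus: none
[17] P1: store L0 := 2 | P0:I, P1:M(2) | bus: BusRdX
[18] P1: store L0 := 13 | P0:I, P1:M(13) | bus: none
[19] P1: store L3 := 44 | P0:I, P1:M(44) | bus: BusRdX
[20] P0: load  L0 | P0:S(13), P1:S(13) | bus: BusRd,Flush
[21] P1: store L3 := 51 | P0:I, P1:M(51) | bus: none
[22] P1: load  L0 | P0:S(13), P1:S(13) | bus: none
[23] P0: load  L0 | P0:S(13), P1:S(13) | bus: none
[24] P1: store L0 := 24 | P0:I, P1:M(24) | bus: BusRdX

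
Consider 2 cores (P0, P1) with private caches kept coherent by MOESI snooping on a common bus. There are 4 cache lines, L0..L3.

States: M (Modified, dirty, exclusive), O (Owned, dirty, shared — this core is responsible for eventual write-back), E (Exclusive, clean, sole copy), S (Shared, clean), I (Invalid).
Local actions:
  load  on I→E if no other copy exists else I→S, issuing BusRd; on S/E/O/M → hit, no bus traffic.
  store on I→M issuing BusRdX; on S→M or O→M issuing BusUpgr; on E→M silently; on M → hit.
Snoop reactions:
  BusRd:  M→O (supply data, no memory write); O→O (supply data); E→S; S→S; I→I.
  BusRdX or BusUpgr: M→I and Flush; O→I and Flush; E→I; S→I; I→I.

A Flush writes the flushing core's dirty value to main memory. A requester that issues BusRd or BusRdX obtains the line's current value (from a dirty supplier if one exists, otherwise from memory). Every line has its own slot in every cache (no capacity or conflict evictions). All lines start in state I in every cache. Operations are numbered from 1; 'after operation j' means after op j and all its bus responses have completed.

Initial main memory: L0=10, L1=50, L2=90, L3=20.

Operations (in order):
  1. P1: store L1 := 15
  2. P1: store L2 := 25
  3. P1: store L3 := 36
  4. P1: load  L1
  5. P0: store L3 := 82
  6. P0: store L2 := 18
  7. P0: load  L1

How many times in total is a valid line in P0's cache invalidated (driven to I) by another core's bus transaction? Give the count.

invalidations = 0

[1] P1: store L1 := 15 | P0:I, P1:M(15) | bus: BusRdX
[2] P1: store L2 := 25 | P0:I, P1:M(25) | bus: BusRdX
[3] P1: store L3 := 36 | P0:I, P1:M(36) | bus: BusRdX
[4] P1: load  L1 | P0:I, P1:M(15) | bus: none
[5] P0: store L3 := 82 | P0:M(82), P1:I | bus: BusRdX,Flush
[6] P0: store L2 := 18 | P0:M(18), P1:I | bus: BusRdX,Flush
[7] P0: load  L1 | P0:S(15), P1:O(15) | bus: BusRd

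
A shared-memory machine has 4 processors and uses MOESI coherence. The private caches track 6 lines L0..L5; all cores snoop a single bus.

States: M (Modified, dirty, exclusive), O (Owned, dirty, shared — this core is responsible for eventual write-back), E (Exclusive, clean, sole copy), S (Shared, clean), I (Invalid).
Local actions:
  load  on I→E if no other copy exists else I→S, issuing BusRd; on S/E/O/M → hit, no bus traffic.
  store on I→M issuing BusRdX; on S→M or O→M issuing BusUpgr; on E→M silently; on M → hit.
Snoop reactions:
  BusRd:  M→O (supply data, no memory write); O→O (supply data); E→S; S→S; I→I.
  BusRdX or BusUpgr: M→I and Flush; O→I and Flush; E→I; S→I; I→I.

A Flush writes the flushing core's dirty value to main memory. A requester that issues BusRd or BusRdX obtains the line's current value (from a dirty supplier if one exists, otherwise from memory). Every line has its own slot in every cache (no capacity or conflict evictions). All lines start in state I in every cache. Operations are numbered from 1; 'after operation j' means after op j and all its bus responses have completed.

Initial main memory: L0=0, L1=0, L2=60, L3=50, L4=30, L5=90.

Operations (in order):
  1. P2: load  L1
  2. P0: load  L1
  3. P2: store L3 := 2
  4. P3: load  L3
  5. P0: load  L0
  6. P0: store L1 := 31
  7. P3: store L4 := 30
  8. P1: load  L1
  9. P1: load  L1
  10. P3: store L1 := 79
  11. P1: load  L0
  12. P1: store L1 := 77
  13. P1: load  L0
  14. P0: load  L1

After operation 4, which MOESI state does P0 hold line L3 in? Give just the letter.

[1] P2: load  L1 | P0:I, P1:I, P2:E(0), P3:I | bus: BusRd
[2] P0: load  L1 | P0:S(0), P1:I, P2:S(0), P3:I | bus: BusRd
[3] P2: store L3 := 2 | P0:I, P1:I, P2:M(2), P3:I | bus: BusRdX
[4] P3: load  L3 | P0:I, P1:I, P2:O(2), P3:S(2) | bus: BusRd
[5] P0: load  L0 | P0:E(0), P1:I, P2:I, P3:I | bus: BusRd
[6] P0: store L1 := 31 | P0:M(31), P1:I, P2:I, P3:I | bus: BusUpgr
[7] P3: store L4 := 30 | P0:I, P1:I, P2:I, P3:M(30) | bus: BusRdX
[8] P1: load  L1 | P0:O(31), P1:S(31), P2:I, P3:I | bus: BusRd
[9] P1: load  L1 | P0:O(31), P1:S(31), P2:I, P3:I | bus: none
[10] P3: store L1 := 79 | P0:I, P1:I, P2:I, P3:M(79) | bus: BusRdX,Flush
[11] P1: load  L0 | P0:S(0), P1:S(0), P2:I, P3:I | bus: BusRd
[12] P1: store L1 := 77 | P0:I, P1:M(77), P2:I, P3:I | bus: BusRdX,Flush
[13] P1: load  L0 | P0:S(0), P1:S(0), P2:I, P3:I | bus: none
[14] P0: load  L1 | P0:S(77), P1:O(77), P2:I, P3:I | bus: BusRd

state = I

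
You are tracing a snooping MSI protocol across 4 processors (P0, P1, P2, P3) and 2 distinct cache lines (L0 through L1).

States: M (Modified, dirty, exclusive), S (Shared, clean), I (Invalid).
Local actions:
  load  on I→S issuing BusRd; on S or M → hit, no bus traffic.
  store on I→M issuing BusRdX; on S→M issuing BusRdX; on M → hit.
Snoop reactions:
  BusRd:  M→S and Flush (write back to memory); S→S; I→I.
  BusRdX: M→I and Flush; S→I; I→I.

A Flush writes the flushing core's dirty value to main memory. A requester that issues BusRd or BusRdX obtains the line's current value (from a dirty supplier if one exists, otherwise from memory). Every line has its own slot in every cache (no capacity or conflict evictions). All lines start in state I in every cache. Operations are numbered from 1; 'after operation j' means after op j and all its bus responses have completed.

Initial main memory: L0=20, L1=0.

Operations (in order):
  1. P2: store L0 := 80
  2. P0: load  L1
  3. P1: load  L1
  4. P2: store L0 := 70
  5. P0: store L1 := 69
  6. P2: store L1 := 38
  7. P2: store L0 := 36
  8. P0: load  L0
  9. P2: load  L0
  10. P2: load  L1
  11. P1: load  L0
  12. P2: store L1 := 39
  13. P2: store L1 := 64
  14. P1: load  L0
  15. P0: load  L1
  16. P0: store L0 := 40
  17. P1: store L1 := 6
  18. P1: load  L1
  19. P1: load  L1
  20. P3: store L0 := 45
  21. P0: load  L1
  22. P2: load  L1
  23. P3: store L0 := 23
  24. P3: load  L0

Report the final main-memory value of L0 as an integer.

memory[L0] = 40

step 1: P2: store L0 := 80  ⟶  IIMI  (L0)  txn=BusRdX  M[L0]=20
step 2: P0: load  L1  ⟶  SIII  (L1)  txn=BusRd  M[L1]=0
step 3: P1: load  L1  ⟶  SSII  (L1)  txn=BusRd  M[L1]=0
step 4: P2: store L0 := 70  ⟶  IIMI  (L0)  txn=∅  M[L0]=20
step 5: P0: store L1 := 69  ⟶  MIII  (L1)  txn=BusRdX  M[L1]=0
step 6: P2: store L1 := 38  ⟶  IIMI  (L1)  txn=BusRdX+Flush  M[L1]=69
step 7: P2: store L0 := 36  ⟶  IIMI  (L0)  txn=∅  M[L0]=20
step 8: P0: load  L0  ⟶  SISI  (L0)  txn=BusRd+Flush  M[L0]=36
step 9: P2: load  L0  ⟶  SISI  (L0)  txn=∅  M[L0]=36
step 10: P2: load  L1  ⟶  IIMI  (L1)  txn=∅  M[L1]=69
step 11: P1: load  L0  ⟶  SSSI  (L0)  txn=BusRd  M[L0]=36
step 12: P2: store L1 := 39  ⟶  IIMI  (L1)  txn=∅  M[L1]=69
step 13: P2: store L1 := 64  ⟶  IIMI  (L1)  txn=∅  M[L1]=69
step 14: P1: load  L0  ⟶  SSSI  (L0)  txn=∅  M[L0]=36
step 15: P0: load  L1  ⟶  SISI  (L1)  txn=BusRd+Flush  M[L1]=64
step 16: P0: store L0 := 40  ⟶  MIII  (L0)  txn=BusRdX  M[L0]=36
step 17: P1: store L1 := 6  ⟶  IMII  (L1)  txn=BusRdX  M[L1]=64
step 18: P1: load  L1  ⟶  IMII  (L1)  txn=∅  M[L1]=64
step 19: P1: load  L1  ⟶  IMII  (L1)  txn=∅  M[L1]=64
step 20: P3: store L0 := 45  ⟶  IIIM  (L0)  txn=BusRdX+Flush  M[L0]=40
step 21: P0: load  L1  ⟶  SSII  (L1)  txn=BusRd+Flush  M[L1]=6
step 22: P2: load  L1  ⟶  SSSI  (L1)  txn=BusRd  M[L1]=6
step 23: P3: store L0 := 23  ⟶  IIIM  (L0)  txn=∅  M[L0]=40
step 24: P3: load  L0  ⟶  IIIM  (L0)  txn=∅  M[L0]=40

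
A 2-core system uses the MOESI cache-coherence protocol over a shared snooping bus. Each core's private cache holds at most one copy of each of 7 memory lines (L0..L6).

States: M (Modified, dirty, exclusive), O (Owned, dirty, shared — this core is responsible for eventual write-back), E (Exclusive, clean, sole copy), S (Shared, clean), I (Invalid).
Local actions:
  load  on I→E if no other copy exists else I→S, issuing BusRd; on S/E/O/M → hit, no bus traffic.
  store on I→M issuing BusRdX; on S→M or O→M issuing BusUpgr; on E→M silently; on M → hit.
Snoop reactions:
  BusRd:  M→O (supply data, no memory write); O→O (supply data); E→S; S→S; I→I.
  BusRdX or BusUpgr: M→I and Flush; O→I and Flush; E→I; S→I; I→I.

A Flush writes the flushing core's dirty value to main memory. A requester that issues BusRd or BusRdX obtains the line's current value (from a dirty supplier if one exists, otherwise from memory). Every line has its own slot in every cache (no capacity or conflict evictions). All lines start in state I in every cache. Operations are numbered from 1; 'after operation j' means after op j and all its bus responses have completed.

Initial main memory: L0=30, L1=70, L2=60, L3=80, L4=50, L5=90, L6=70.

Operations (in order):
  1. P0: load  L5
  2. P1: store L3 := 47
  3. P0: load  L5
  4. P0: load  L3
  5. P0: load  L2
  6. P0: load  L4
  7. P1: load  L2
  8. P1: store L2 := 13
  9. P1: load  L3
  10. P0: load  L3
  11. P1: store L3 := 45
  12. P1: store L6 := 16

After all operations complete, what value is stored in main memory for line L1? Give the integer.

memory[L1] = 70

step 1: P0: load  L5  ⟶  EI  (L5)  txn=BusRd  M[L5]=90
step 2: P1: store L3 := 47  ⟶  IM  (L3)  txn=BusRdX  M[L3]=80
step 3: P0: load  L5  ⟶  EI  (L5)  txn=∅  M[L5]=90
step 4: P0: load  L3  ⟶  SO  (L3)  txn=BusRd  M[L3]=80
step 5: P0: load  L2  ⟶  EI  (L2)  txn=BusRd  M[L2]=60
step 6: P0: load  L4  ⟶  EI  (L4)  txn=BusRd  M[L4]=50
step 7: P1: load  L2  ⟶  SS  (L2)  txn=BusRd  M[L2]=60
step 8: P1: store L2 := 13  ⟶  IM  (L2)  txn=BusUpgr  M[L2]=60
step 9: P1: load  L3  ⟶  SO  (L3)  txn=∅  M[L3]=80
step 10: P0: load  L3  ⟶  SO  (L3)  txn=∅  M[L3]=80
step 11: P1: store L3 := 45  ⟶  IM  (L3)  txn=BusUpgr  M[L3]=80
step 12: P1: store L6 := 16  ⟶  IM  (L6)  txn=BusRdX  M[L6]=70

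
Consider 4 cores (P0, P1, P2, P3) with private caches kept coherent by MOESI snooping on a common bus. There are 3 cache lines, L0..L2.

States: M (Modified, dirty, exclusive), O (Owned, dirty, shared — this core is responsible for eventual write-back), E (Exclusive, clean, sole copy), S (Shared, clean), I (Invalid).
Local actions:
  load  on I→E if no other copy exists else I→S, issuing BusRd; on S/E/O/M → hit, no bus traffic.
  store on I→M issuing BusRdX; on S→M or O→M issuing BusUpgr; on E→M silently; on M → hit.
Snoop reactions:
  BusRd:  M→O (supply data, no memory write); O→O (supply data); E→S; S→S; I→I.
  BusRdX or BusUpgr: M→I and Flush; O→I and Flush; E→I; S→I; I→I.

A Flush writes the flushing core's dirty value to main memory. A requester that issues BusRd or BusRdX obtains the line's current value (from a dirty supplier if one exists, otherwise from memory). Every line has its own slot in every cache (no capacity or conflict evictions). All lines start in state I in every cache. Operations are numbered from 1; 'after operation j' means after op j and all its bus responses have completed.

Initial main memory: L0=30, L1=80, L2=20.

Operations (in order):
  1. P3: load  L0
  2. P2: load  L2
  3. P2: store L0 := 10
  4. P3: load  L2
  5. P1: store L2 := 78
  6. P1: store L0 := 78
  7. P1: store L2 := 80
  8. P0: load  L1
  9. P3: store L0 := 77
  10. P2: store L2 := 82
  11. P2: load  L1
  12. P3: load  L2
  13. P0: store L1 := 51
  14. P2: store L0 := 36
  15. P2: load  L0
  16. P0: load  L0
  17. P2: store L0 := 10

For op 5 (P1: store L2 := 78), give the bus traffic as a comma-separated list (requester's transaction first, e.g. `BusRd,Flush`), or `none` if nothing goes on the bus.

  op1 P3: load  L0 → I/I/I/E on L0; bus BusRd; mem=30
  op2 P2: load  L2 → I/I/E/I on L2; bus BusRd; mem=20
  op3 P2: store L0 := 10 → I/I/M/I on L0; bus BusRdX; mem=30
  op4 P3: load  L2 → I/I/S/S on L2; bus BusRd; mem=20
  op5 P1: store L2 := 78 → I/M/I/I on L2; bus BusRdX; mem=20
  op6 P1: store L0 := 78 → I/M/I/I on L0; bus BusRdX Flush; mem=10
  op7 P1: store L2 := 80 → I/M/I/I on L2; bus (none); mem=20
  op8 P0: load  L1 → E/I/I/I on L1; bus BusRd; mem=80
  op9 P3: store L0 := 77 → I/I/I/M on L0; bus BusRdX Flush; mem=78
  op10 P2: store L2 := 82 → I/I/M/I on L2; bus BusRdX Flush; mem=80
  op11 P2: load  L1 → S/I/S/I on L1; bus BusRd; mem=80
  op12 P3: load  L2 → I/I/O/S on L2; bus BusRd; mem=80
  op13 P0: store L1 := 51 → M/I/I/I on L1; bus BusUpgr; mem=80
  op14 P2: store L0 := 36 → I/I/M/I on L0; bus BusRdX Flush; mem=77
  op15 P2: load  L0 → I/I/M/I on L0; bus (none); mem=77
  op16 P0: load  L0 → S/I/O/I on L0; bus BusRd; mem=77
  op17 P2: store L0 := 10 → I/I/M/I on L0; bus BusUpgr; mem=77

bus = BusRdX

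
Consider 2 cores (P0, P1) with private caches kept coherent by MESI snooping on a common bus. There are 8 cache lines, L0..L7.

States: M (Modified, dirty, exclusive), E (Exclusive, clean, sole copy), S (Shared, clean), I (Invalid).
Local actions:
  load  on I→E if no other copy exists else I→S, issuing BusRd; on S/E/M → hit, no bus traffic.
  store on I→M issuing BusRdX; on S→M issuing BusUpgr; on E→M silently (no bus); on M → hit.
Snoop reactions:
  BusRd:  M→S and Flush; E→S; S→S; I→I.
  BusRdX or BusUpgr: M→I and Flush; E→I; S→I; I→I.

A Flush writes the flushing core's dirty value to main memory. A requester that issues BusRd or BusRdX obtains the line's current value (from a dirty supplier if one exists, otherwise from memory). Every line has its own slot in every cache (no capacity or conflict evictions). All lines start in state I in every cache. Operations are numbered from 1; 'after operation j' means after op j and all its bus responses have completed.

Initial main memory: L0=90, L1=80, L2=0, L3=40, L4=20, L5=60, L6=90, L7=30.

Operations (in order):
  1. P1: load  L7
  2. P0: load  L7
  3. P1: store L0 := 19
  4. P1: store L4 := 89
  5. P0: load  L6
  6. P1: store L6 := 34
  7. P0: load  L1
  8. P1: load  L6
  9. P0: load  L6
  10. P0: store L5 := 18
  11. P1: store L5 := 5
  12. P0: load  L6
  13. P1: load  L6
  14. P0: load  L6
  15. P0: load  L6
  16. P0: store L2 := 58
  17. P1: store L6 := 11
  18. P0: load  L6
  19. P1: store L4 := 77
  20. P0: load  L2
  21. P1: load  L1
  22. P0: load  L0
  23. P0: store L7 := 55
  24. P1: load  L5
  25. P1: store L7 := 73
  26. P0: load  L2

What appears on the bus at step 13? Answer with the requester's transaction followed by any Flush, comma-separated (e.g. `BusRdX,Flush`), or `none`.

bus = none

  op1 P1: load  L7 → I/E on L7; bus BusRd; mem=30
  op2 P0: load  L7 → S/S on L7; bus BusRd; mem=30
  op3 P1: store L0 := 19 → I/M on L0; bus BusRdX; mem=90
  op4 P1: store L4 := 89 → I/M on L4; bus BusRdX; mem=20
  op5 P0: load  L6 → E/I on L6; bus BusRd; mem=90
  op6 P1: store L6 := 34 → I/M on L6; bus BusRdX; mem=90
  op7 P0: load  L1 → E/I on L1; bus BusRd; mem=80
  op8 P1: load  L6 → I/M on L6; bus (none); mem=90
  op9 P0: load  L6 → S/S on L6; bus BusRd Flush; mem=34
  op10 P0: store L5 := 18 → M/I on L5; bus BusRdX; mem=60
  op11 P1: store L5 := 5 → I/M on L5; bus BusRdX Flush; mem=18
  op12 P0: load  L6 → S/S on L6; bus (none); mem=34
  op13 P1: load  L6 → S/S on L6; bus (none); mem=34
  op14 P0: load  L6 → S/S on L6; bus (none); mem=34
  op15 P0: load  L6 → S/S on L6; bus (none); mem=34
  op16 P0: store L2 := 58 → M/I on L2; bus BusRdX; mem=0
  op17 P1: store L6 := 11 → I/M on L6; bus BusUpgr; mem=34
  op18 P0: load  L6 → S/S on L6; bus BusRd Flush; mem=11
  op19 P1: store L4 := 77 → I/M on L4; bus (none); mem=20
  op20 P0: load  L2 → M/I on L2; bus (none); mem=0
  op21 P1: load  L1 → S/S on L1; bus BusRd; mem=80
  op22 P0: load  L0 → S/S on L0; bus BusRd Flush; mem=19
  op23 P0: store L7 := 55 → M/I on L7; bus BusUpgr; mem=30
  op24 P1: load  L5 → I/M on L5; bus (none); mem=18
  op25 P1: store L7 := 73 → I/M on L7; bus BusRdX Flush; mem=55
  op26 P0: load  L2 → M/I on L2; bus (none); mem=0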